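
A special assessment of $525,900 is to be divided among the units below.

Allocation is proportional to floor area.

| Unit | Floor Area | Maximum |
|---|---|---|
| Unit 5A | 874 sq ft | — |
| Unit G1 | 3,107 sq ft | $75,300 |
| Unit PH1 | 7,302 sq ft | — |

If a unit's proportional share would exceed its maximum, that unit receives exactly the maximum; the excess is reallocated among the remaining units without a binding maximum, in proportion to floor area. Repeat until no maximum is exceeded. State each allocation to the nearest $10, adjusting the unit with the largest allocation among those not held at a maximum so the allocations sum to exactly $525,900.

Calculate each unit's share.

Total floor area = 11,283.
Unconstrained shares: Unit 5A 40,737.09; Unit G1 144,817.10; Unit PH1 340,345.81.
Cap binds for Unit G1 ($75,300); residual $450,600 reallocated over remaining floor area 8,176.
Redistributed shares: Unit 5A 48,168.35 → $48,170; Unit PH1 402,431.65 → $402,430.

Unit 5A: $48,170 | Unit G1: $75,300 | Unit PH1: $402,430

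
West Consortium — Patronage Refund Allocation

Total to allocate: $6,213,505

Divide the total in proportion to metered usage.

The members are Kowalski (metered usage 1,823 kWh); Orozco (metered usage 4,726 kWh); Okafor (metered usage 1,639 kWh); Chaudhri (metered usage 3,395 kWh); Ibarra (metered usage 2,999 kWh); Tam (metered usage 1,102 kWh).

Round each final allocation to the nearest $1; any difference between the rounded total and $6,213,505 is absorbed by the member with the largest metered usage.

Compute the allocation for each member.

Kowalski: $722,215 · Orozco: $1,872,291 · Okafor: $649,320 · Chaudhri: $1,344,992 · Ibarra: $1,188,109 · Tam: $436,578

Metered usage total: 15,684.
Raw shares: Kowalski 1,823/15,684 × $6,213,505 = 722,214.97; Orozco 4,726/15,684 × $6,213,505 = 1,872,291.80; Okafor 1,639/15,684 × $6,213,505 = 649,319.99; Chaudhri 3,395/15,684 × $6,213,505 = 1,344,991.68; Ibarra 2,999/15,684 × $6,213,505 = 1,188,109.00; Tam 1,102/15,684 × $6,213,505 = 436,577.56.
After rounding ($1): Kowalski $722,215; Orozco $1,872,292; Okafor $649,320; Chaudhri $1,344,992; Ibarra $1,188,109; Tam $436,578. Sum = $6,213,506.
Difference $6,213,505 − $6,213,506 = −$1 applied to largest metered usage (Orozco): Orozco becomes $1,872,291.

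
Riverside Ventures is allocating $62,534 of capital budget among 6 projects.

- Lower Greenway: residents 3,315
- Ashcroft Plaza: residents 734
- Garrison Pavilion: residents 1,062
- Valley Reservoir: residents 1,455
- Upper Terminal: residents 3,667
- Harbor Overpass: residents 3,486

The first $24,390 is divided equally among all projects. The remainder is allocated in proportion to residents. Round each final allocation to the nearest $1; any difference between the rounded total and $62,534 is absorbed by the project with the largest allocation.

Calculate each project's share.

Equal tier: $24,390 ÷ 6 = $4,065 apiece.
Remainder $38,144 by residents (total 13,719): Lower Greenway 9,216.95 → $9,217; Ashcroft Plaza 2,040.80 → $2,041; Garrison Pavilion 2,952.76 → $2,953; Valley Reservoir 4,045.45 → $4,045; Upper Terminal 10,195.64 → $10,196; Harbor Overpass 9,692.40 → $9,692.
Totals: Lower Greenway $4,065 + $9,217 = $13,282; Ashcroft Plaza $4,065 + $2,041 = $6,106; Garrison Pavilion $4,065 + $2,953 = $7,018; Valley Reservoir $4,065 + $4,045 = $8,110; Upper Terminal $4,065 + $10,196 = $14,261; Harbor Overpass $4,065 + $9,692 = $13,757.

Lower Greenway: $13,282; Ashcroft Plaza: $6,106; Garrison Pavilion: $7,018; Valley Reservoir: $8,110; Upper Terminal: $14,261; Harbor Overpass: $13,757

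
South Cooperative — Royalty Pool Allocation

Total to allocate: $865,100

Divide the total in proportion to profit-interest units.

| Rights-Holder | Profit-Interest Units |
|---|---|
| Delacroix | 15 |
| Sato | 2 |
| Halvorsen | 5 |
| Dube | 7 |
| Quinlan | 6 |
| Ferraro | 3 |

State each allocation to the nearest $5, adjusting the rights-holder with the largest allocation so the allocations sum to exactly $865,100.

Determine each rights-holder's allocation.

Combined profit-interest units = 38.
Raw shares: Delacroix 15/38 × $865,100 = 341,486.84; Sato 2/38 × $865,100 = 45,531.58; Halvorsen 5/38 × $865,100 = 113,828.95; Dube 7/38 × $865,100 = 159,360.53; Quinlan 6/38 × $865,100 = 136,594.74; Ferraro 3/38 × $865,100 = 68,297.37.
After rounding ($5): Delacroix $341,485; Sato $45,530; Halvorsen $113,830; Dube $159,360; Quinlan $136,595; Ferraro $68,295. Sum = $865,095.
Difference $865,100 − $865,095 = +$5 applied to largest allocation (Delacroix): Delacroix becomes $341,490.

Delacroix: $341,490 · Sato: $45,530 · Halvorsen: $113,830 · Dube: $159,360 · Quinlan: $136,595 · Ferraro: $68,295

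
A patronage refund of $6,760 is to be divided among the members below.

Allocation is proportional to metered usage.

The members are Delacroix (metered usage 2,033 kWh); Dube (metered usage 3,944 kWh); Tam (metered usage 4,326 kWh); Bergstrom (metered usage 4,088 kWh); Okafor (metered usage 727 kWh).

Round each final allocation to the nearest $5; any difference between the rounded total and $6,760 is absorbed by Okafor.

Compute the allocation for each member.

Delacroix: $910 | Dube: $1,765 | Tam: $1,935 | Bergstrom: $1,830 | Okafor: $320

Metered usage total: 15,118.
Raw shares: Delacroix 2,033/15,118 × $6,760 = 909.05; Dube 3,944/15,118 × $6,760 = 1,763.56; Tam 4,326/15,118 × $6,760 = 1,934.37; Bergstrom 4,088/15,118 × $6,760 = 1,827.95; Okafor 727/15,118 × $6,760 = 325.08.
Rounded to nearest $5: Delacroix $910; Dube $1,765; Tam $1,935; Bergstrom $1,830; Okafor $325. Sum = $6,765.
Difference $6,760 − $6,765 = −$5 applied to Okafor: Okafor becomes $320.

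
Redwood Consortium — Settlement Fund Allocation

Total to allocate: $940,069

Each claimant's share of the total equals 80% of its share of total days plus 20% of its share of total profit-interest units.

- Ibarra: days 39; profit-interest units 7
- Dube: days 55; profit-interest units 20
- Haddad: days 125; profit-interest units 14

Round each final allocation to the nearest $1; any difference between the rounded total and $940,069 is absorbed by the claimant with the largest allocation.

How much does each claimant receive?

Ibarra: $166,028; Dube: $280,586; Haddad: $493,455

Totals — days 219, profit-interest units 41.
Combined weights (80% days + 20% profit-interest units): Ibarra 0.1766; Dube 0.2985; Haddad 0.5249.
Pro-rata amounts: Ibarra 166,027.56; Dube 280,586.36; Haddad 493,455.09.
After rounding ($1): Ibarra $166,028; Dube $280,586; Haddad $493,455. Sum = $940,069.
Sum already equals the total — no adjustment.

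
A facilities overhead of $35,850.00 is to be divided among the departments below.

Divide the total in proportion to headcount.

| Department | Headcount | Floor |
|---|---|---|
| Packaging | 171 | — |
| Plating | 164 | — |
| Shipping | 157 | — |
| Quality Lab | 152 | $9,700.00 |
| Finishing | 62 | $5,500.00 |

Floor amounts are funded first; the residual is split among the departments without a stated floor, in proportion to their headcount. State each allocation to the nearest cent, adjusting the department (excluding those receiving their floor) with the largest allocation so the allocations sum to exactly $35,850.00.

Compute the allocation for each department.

Packaging: $7,177.14 · Plating: $6,883.33 · Shipping: $6,589.53 · Quality Lab: $9,700.00 · Finishing: $5,500.00

Guaranteed amounts: Quality Lab $9,700.00; Finishing $5,500.00. Residual $20,650.00.
Residual split over remaining headcount 492: Packaging 7,177.1341 → $7,177.13; Plating 6,883.3333 → $6,883.33; Shipping 6,589.5325 → $6,589.53.
Rounding difference +$0.01 applied to Packaging → $7,177.14.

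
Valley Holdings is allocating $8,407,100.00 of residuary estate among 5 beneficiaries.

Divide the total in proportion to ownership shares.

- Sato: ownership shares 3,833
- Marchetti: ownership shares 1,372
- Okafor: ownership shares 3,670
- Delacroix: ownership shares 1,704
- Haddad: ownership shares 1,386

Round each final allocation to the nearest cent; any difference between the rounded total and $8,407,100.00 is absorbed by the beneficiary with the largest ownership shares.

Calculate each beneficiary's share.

Sato: $2,693,223.09 · Marchetti: $964,023.50 · Okafor: $2,578,692.60 · Delacroix: $1,197,300.33 · Haddad: $973,860.48

Combined ownership shares = 3,833 + 1,372 + 3,670 + 1,704 + 1,386 = 11,965.
Unrounded shares: Sato 2,693,223.0924; Marchetti 964,023.5019; Okafor 2,578,692.6034; Delacroix 1,197,300.3260; Haddad 973,860.4764.
Rounded to nearest cent: Sato $2,693,223.09; Marchetti $964,023.50; Okafor $2,578,692.60; Delacroix $1,197,300.33; Haddad $973,860.48. Sum = $8,407,100.00.
Sum already equals the total — no adjustment.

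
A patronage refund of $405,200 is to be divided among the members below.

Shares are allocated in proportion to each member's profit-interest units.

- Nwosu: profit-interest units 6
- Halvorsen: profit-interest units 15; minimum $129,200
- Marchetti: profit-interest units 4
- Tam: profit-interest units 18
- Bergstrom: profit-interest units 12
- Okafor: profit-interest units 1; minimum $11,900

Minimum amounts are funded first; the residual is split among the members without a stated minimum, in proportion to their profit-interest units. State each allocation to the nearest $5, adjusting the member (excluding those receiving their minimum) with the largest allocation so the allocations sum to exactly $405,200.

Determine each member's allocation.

Guaranteed amounts: Halvorsen $129,200; Okafor $11,900. Residual $264,100.
Residual split over remaining profit-interest units 40: Nwosu 39,615.00 → $39,615; Marchetti 26,410.00 → $26,410; Tam 118,845.00 → $118,845; Bergstrom 79,230.00 → $79,230.

Nwosu: $39,615; Halvorsen: $129,200; Marchetti: $26,410; Tam: $118,845; Bergstrom: $79,230; Okafor: $11,900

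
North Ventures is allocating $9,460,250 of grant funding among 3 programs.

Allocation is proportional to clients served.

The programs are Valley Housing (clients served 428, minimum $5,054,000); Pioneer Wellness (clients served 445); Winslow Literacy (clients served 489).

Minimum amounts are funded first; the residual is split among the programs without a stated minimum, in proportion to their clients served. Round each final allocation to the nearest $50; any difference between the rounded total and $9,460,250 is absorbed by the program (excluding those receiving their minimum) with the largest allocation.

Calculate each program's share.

Valley Housing: $5,054,000; Pioneer Wellness: $2,099,350; Winslow Literacy: $2,306,900

Minimums first: Valley Housing $5,054,000. Balance $4,406,250.
Balance split over remaining clients served 934: Pioneer Wellness 2,099,337.53 → $2,099,350; Winslow Literacy 2,306,912.47 → $2,306,900.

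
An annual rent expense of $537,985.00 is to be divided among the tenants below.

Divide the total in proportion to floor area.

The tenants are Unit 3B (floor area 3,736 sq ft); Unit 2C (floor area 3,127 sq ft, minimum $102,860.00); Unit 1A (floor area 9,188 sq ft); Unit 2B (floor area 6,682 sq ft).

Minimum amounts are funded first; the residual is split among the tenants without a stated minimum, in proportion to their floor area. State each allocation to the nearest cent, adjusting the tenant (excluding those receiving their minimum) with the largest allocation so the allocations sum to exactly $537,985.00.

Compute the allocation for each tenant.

Unit 3B: $82,914.77 | Unit 2C: $102,860.00 | Unit 1A: $203,913.52 | Unit 2B: $148,296.71

Fund the minimums — Unit 2C $102,860.00. Residual $435,125.00.
Residual split over remaining floor area 19,606: Unit 3B 82,914.7710 → $82,914.77; Unit 1A 203,913.5214 → $203,913.52; Unit 2B 148,296.7076 → $148,296.71.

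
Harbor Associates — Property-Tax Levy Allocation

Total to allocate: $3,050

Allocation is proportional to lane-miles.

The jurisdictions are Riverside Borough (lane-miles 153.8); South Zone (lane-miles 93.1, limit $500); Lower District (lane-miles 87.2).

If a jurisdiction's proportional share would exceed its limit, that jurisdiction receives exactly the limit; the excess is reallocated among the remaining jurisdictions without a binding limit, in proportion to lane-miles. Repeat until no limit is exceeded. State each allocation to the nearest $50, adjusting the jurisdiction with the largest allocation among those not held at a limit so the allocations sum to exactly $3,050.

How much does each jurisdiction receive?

Riverside Borough: $1,650 | South Zone: $500 | Lower District: $900

Sum of lane-miles: 334.1.
Proportional shares (ignoring caps): Riverside Borough 1,404.04; South Zone 849.91; Lower District 796.05.
Cap binds for South Zone ($500); residual $2,550 reallocated over remaining lane-miles 241.
Redistributed shares: Riverside Borough 1,627.34 → $1,650; Lower District 922.66 → $900.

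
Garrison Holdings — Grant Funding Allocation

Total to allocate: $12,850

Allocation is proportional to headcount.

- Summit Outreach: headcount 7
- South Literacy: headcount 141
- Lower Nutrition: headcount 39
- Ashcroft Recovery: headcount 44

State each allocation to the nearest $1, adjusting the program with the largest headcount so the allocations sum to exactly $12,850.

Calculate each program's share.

Summit Outreach: $389 · South Literacy: $7,844 · Lower Nutrition: $2,169 · Ashcroft Recovery: $2,448

Sum of headcount: 7 + 141 + 39 + 44 = 231.
Raw shares: Summit Outreach 389.39; South Literacy 7,843.51; Lower Nutrition 2,169.48; Ashcroft Recovery 2,447.62.
After rounding ($1): Summit Outreach $389; South Literacy $7,844; Lower Nutrition $2,169; Ashcroft Recovery $2,448. Sum = $12,850.
Sum already equals the total — no adjustment.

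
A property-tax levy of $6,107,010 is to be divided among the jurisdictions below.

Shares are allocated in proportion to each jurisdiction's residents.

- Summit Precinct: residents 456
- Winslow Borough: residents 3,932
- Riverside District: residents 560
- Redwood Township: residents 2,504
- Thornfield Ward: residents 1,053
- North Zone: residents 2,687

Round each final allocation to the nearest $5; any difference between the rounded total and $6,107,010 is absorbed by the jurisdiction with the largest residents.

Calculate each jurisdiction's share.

Summit Precinct: $248,820 | Winslow Borough: $2,145,525 | Riverside District: $305,570 | Redwood Township: $1,366,330 | Thornfield Ward: $574,580 | North Zone: $1,466,185

Total residents = 456 + 3,932 + 560 + 2,504 + 1,053 + 2,687 = 11,192.
Raw shares: Summit Precinct 248,820.28; Winslow Borough 2,145,529.25; Riverside District 305,568.76; Redwood Township 1,366,328.90; Thornfield Ward 574,578.41; North Zone 1,466,184.41.
Rounded to nearest $5: Summit Precinct $248,820; Winslow Borough $2,145,530; Riverside District $305,570; Redwood Township $1,366,330; Thornfield Ward $574,580; North Zone $1,466,185. Sum = $6,107,015.
Difference $6,107,010 − $6,107,015 = −$5 applied to largest residents (Winslow Borough): Winslow Borough becomes $2,145,525.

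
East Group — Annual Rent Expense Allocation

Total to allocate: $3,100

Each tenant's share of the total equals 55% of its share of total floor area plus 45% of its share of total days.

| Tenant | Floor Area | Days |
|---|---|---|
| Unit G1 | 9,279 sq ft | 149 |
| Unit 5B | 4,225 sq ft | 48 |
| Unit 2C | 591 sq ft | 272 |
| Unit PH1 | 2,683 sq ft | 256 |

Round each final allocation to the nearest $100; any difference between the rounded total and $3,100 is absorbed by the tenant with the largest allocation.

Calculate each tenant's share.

Totals — floor area 16,778, days 725.
Composite weights (55% floor area + 45% days): Unit G1 0.3967; Unit 5B 0.1683; Unit 2C 0.1882; Unit PH1 0.2468.
Unrounded shares: Unit G1 1,229.64; Unit 5B 521.71; Unit 2C 583.42; Unit PH1 765.23.
After rounding ($100): Unit G1 $1,200; Unit 5B $500; Unit 2C $600; Unit PH1 $800. Sum = $3,100.
No rounding difference to absorb.

Unit G1: $1,200 · Unit 5B: $500 · Unit 2C: $600 · Unit PH1: $800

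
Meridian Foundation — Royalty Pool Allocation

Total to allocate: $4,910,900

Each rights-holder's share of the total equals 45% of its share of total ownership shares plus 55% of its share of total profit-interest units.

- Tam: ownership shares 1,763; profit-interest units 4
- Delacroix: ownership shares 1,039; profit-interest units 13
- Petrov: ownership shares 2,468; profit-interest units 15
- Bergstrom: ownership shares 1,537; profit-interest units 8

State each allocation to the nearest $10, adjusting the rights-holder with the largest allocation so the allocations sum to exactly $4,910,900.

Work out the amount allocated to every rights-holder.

Tam: $842,460 | Delacroix: $1,215,140 | Petrov: $1,814,110 | Bergstrom: $1,039,190

Totals — ownership shares 6,807, profit-interest units 40.
Composite weights (45% ownership shares + 55% profit-interest units): Tam 0.1715; Delacroix 0.2474; Petrov 0.3694; Bergstrom 0.2116.
Unrounded shares: Tam 842,460.67; Delacroix 1,215,136.63; Petrov 1,814,113.84; Bergstrom 1,039,188.86.
After rounding ($10): Tam $842,460; Delacroix $1,215,140; Petrov $1,814,110; Bergstrom $1,039,190. Sum = $4,910,900.
No rounding difference to absorb.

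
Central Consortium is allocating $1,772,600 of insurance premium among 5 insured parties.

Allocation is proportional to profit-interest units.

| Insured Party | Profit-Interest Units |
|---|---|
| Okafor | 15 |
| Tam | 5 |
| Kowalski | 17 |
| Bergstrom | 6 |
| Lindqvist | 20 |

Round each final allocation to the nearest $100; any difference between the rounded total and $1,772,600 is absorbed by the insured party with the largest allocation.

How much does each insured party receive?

Total profit-interest units = 63.
Raw shares: Okafor 15/63 × $1,772,600 = 422,047.62; Tam 5/63 × $1,772,600 = 140,682.54; Kowalski 17/63 × $1,772,600 = 478,320.63; Bergstrom 6/63 × $1,772,600 = 168,819.05; Lindqvist 20/63 × $1,772,600 = 562,730.16.
At nearest $100: Okafor $422,000; Tam $140,700; Kowalski $478,300; Bergstrom $168,800; Lindqvist $562,700. Sum = $1,772,500.
Difference $1,772,600 − $1,772,500 = +$100 applied to largest allocation (Lindqvist): Lindqvist becomes $562,800.

Okafor: $422,000; Tam: $140,700; Kowalski: $478,300; Bergstrom: $168,800; Lindqvist: $562,800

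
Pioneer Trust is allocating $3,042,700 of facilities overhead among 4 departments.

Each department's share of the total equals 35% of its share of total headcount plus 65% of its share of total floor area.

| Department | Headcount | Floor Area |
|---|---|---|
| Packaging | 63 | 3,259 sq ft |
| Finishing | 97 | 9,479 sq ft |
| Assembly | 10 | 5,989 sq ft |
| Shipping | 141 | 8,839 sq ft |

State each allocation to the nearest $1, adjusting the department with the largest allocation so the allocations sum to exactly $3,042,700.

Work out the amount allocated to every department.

Headcount total 311; floor area total 27,566.
Combined weights (35% headcount + 65% floor area): Packaging 0.1477; Finishing 0.3327; Assembly 0.1525; Shipping 0.3671.
Unrounded shares: Packaging 449,549.19; Finishing 1,012,235.24; Assembly 463,930.43; Shipping 1,116,985.15.
Rounded to nearest $1: Packaging $449,549; Finishing $1,012,235; Assembly $463,930; Shipping $1,116,985. Sum = $3,042,699.
Difference $3,042,700 − $3,042,699 = +$1 applied to largest allocation (Shipping): Shipping becomes $1,116,986.

Packaging: $449,549 | Finishing: $1,012,235 | Assembly: $463,930 | Shipping: $1,116,986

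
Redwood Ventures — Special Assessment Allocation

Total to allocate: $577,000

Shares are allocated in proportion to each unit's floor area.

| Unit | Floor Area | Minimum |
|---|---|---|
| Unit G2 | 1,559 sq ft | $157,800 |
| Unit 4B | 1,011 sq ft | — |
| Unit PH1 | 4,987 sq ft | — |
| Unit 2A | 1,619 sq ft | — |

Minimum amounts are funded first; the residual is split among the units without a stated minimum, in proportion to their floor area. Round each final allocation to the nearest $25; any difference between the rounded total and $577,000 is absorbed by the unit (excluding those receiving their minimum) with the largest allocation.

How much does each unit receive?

Minimums first: Unit G2 $157,800. Remaining pool $419,200.
Remaining pool split over remaining floor area 7,617: Unit 4B 55,640.17 → $55,650; Unit PH1 274,458.50 → $274,450; Unit 2A 89,101.33 → $89,100.

Unit G2: $157,800; Unit 4B: $55,650; Unit PH1: $274,450; Unit 2A: $89,100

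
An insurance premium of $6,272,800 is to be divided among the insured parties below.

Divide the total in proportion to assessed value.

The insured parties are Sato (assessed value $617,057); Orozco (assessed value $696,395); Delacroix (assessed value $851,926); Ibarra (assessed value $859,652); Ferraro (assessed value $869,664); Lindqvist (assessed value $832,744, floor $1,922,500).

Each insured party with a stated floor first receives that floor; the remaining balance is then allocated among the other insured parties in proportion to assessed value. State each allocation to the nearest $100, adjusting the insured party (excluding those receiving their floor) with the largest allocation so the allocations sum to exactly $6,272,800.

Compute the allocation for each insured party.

Minimums first: Lindqvist $1,922,500. Remaining pool $4,350,300.
Remaining pool split over remaining assessed value 3,894,694: Sato 689,241.07 → $689,200; Orozco 777,860.13 → $777,900; Delacroix 951,585.33 → $951,600; Ibarra 960,215.13 → $960,200; Ferraro 971,398.34 → $971,400.

Sato: $689,200; Orozco: $777,900; Delacroix: $951,600; Ibarra: $960,200; Ferraro: $971,400; Lindqvist: $1,922,500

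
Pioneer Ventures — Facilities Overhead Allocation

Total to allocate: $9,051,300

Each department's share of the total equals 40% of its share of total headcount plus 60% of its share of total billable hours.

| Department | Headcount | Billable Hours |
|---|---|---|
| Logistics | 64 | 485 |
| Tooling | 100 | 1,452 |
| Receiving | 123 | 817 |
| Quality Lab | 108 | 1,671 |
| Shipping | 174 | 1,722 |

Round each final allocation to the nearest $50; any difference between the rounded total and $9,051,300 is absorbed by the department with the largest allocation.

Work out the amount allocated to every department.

Headcount total 569; billable hours total 6,147.
Combined weights (40% headcount + 60% billable hours): Logistics 0.0923; Tooling 0.2120; Receiving 0.1662; Quality Lab 0.2390; Shipping 0.2904.
Unrounded shares: Logistics 835,719.01; Tooling 1,919,114.93; Receiving 1,504,450.10; Quality Lab 2,163,501.69; Shipping 2,628,514.27.
At nearest $50: Logistics $835,700; Tooling $1,919,100; Receiving $1,504,450; Quality Lab $2,163,500; Shipping $2,628,500. Sum = $9,051,250.
Difference $9,051,300 − $9,051,250 = +$50 applied to largest allocation (Shipping): Shipping becomes $2,628,550.

Logistics: $835,700 | Tooling: $1,919,100 | Receiving: $1,504,450 | Quality Lab: $2,163,500 | Shipping: $2,628,550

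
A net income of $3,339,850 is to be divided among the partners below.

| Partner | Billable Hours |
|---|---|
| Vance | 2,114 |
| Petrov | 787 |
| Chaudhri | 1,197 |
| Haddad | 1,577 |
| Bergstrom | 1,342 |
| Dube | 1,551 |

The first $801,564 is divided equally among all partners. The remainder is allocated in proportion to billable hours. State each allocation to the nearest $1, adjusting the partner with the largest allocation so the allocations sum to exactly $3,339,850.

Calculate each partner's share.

Equal tier: $801,564 ÷ 6 = $133,594 apiece.
Remainder $2,538,286 by billable hours (total 8,568): Vance 626,276.45 → $626,276; Petrov 233,150.22 → $233,150; Chaudhri 354,613.49 → $354,613; Haddad 467,189.19 → $467,189; Bergstrom 397,570.01 → $397,570; Dube 459,486.65 → $459,487.
Rounding difference +$1 on remainder applied to Vance.
Totals: Vance $133,594 + $626,277 = $759,871; Petrov $133,594 + $233,150 = $366,744; Chaudhri $133,594 + $354,613 = $488,207; Haddad $133,594 + $467,189 = $600,783; Bergstrom $133,594 + $397,570 = $531,164; Dube $133,594 + $459,487 = $593,081.

Vance: $759,871 · Petrov: $366,744 · Chaudhri: $488,207 · Haddad: $600,783 · Bergstrom: $531,164 · Dube: $593,081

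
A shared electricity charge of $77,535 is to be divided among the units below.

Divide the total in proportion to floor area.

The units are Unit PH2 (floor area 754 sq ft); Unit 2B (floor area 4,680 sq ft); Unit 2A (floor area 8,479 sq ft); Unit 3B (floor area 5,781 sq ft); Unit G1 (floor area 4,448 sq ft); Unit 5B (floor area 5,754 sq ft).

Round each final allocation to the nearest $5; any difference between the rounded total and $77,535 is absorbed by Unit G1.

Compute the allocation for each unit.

Floor area total: 29,896.
Proportional shares: Unit PH2 754/29,896 × $77,535 = 1,955.49; Unit 2B 4,680/29,896 × $77,535 = 12,137.54; Unit 2A 8,479/29,896 × $77,535 = 21,990.21; Unit 3B 5,781/29,896 × $77,535 = 14,992.97; Unit G1 4,448/29,896 × $77,535 = 11,535.85; Unit 5B 5,754/29,896 × $77,535 = 14,922.95.
Rounded to nearest $5: Unit PH2 $1,955; Unit 2B $12,140; Unit 2A $21,990; Unit 3B $14,995; Unit G1 $11,535; Unit 5B $14,925. Sum = $77,540.
Difference $77,535 − $77,540 = −$5 applied to Unit G1: Unit G1 becomes $11,530.

Unit PH2: $1,955 | Unit 2B: $12,140 | Unit 2A: $21,990 | Unit 3B: $14,995 | Unit G1: $11,530 | Unit 5B: $14,925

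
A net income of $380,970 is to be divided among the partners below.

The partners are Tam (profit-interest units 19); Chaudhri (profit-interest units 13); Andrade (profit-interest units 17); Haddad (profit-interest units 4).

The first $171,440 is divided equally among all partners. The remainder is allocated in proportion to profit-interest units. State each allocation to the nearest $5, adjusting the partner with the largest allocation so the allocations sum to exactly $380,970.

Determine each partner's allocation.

Tam: $117,970 | Chaudhri: $94,255 | Andrade: $110,070 | Haddad: $58,675

$171,440 shared equally gives $42,860 per partner.
Remainder $209,530 by profit-interest units (total 53): Tam 75,114.53 → $75,115; Chaudhri 51,394.15 → $51,395; Andrade 67,207.74 → $67,210; Haddad 15,813.58 → $15,815.
Rounding difference −$5 on remainder applied to Tam.
Totals: Tam $42,860 + $75,110 = $117,970; Chaudhri $42,860 + $51,395 = $94,255; Andrade $42,860 + $67,210 = $110,070; Haddad $42,860 + $15,815 = $58,675.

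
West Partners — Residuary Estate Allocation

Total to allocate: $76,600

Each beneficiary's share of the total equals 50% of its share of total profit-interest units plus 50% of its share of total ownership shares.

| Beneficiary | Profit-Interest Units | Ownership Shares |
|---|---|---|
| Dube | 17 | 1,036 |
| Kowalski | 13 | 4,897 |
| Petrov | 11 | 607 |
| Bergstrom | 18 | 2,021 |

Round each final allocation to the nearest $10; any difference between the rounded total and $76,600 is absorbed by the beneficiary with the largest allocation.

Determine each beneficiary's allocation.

Dube: $15,670; Kowalski: $30,340; Petrov: $9,860; Bergstrom: $20,730

Profit-interest units total 59; ownership shares total 8,561.
Combined weights (50% profit-interest units + 50% ownership shares): Dube 0.2046; Kowalski 0.3962; Petrov 0.1287; Bergstrom 0.2706.
Raw shares: Dube 15,670.43; Kowalski 30,347.07; Petrov 9,856.26; Bergstrom 20,726.25.
Rounded to nearest $10: Dube $15,670; Kowalski $30,350; Petrov $9,860; Bergstrom $20,730. Sum = $76,610.
Difference $76,600 − $76,610 = −$10 applied to largest allocation (Kowalski): Kowalski becomes $30,340.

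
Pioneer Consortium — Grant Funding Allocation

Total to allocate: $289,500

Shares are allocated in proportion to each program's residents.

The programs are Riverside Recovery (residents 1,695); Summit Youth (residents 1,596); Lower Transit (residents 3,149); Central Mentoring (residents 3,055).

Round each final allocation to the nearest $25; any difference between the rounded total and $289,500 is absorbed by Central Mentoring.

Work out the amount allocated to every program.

Residents total: 9,495.
Unrounded shares: Riverside Recovery 1,695/9,495 × $289,500 = 51,680.09; Summit Youth 1,596/9,495 × $289,500 = 48,661.61; Lower Transit 3,149/9,495 × $289,500 = 96,012.16; Central Mentoring 3,055/9,495 × $289,500 = 93,146.13.
At nearest $25: Riverside Recovery $51,675; Summit Youth $48,650; Lower Transit $96,000; Central Mentoring $93,150. Sum = $289,475.
Difference $289,500 − $289,475 = +$25 applied to Central Mentoring: Central Mentoring becomes $93,175.

Riverside Recovery: $51,675 | Summit Youth: $48,650 | Lower Transit: $96,000 | Central Mentoring: $93,175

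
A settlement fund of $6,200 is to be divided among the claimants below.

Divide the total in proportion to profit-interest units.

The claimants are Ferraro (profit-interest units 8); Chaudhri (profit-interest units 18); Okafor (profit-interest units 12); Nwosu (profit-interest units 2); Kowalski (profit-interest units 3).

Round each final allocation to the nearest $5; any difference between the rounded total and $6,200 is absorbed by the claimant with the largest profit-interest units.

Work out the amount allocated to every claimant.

Ferraro: $1,155 | Chaudhri: $2,590 | Okafor: $1,730 | Nwosu: $290 | Kowalski: $435

Profit-interest units total: 8 + 18 + 12 + 2 + 3 = 43.
Unrounded shares: Ferraro 1,153.49; Chaudhri 2,595.35; Okafor 1,730.23; Nwosu 288.37; Kowalski 432.56.
At nearest $5: Ferraro $1,155; Chaudhri $2,595; Okafor $1,730; Nwosu $290; Kowalski $435. Sum = $6,205.
Difference $6,200 − $6,205 = −$5 applied to largest profit-interest units (Chaudhri): Chaudhri becomes $2,590.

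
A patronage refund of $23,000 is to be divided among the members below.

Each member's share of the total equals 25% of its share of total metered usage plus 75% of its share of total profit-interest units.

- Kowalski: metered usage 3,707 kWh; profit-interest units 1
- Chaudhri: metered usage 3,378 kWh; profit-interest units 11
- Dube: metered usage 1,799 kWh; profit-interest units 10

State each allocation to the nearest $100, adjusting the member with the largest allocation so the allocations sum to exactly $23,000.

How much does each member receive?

Kowalski: $3,200 · Chaudhri: $10,800 · Dube: $9,000

Totals — metered usage 8,884, profit-interest units 22.
Composite weights (25% metered usage + 75% profit-interest units): Kowalski 0.1384; Chaudhri 0.4701; Dube 0.3915.
Pro-rata amounts: Kowalski 3,183.38; Chaudhri 10,811.35; Dube 9,005.28.
At nearest $100: Kowalski $3,200; Chaudhri $10,800; Dube $9,000. Sum = $23,000.
Sum already equals the total — no adjustment.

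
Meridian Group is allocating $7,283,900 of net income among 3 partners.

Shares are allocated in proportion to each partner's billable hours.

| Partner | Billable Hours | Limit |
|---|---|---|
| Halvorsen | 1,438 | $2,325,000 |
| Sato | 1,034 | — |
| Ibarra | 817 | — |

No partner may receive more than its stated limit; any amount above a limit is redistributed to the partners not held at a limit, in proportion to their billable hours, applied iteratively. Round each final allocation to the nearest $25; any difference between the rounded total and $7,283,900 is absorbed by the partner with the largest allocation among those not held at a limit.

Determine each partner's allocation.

Halvorsen: $2,325,000; Sato: $2,770,125; Ibarra: $2,188,775

Combined billable hours = 3,289.
Pro-rata shares before constraints: Halvorsen 3,184,630.04; Sato 2,289,921.74; Ibarra 1,809,348.22.
Held at cap: Halvorsen ($2,325,000); residual $4,958,900 reallocated over remaining billable hours 1,851.
Redistributed shares: Sato 2,770,125.66 → $2,770,125; Ibarra 2,188,774.34 → $2,188,775.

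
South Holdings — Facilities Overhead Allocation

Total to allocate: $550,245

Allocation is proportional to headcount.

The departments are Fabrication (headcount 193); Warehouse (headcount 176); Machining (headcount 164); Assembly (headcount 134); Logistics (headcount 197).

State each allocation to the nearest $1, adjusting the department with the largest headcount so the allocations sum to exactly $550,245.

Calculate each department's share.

Fabrication: $122,914 · Warehouse: $112,087 · Machining: $104,445 · Assembly: $85,339 · Logistics: $125,460

Combined headcount = 193 + 176 + 164 + 134 + 197 = 864.
Pro-rata amounts: Fabrication 122,913.52; Warehouse 112,086.94; Machining 104,444.65; Assembly 85,338.92; Logistics 125,460.95.
After rounding ($1): Fabrication $122,914; Warehouse $112,087; Machining $104,445; Assembly $85,339; Logistics $125,461. Sum = $550,246.
Difference $550,245 − $550,246 = −$1 applied to largest headcount (Logistics): Logistics becomes $125,460.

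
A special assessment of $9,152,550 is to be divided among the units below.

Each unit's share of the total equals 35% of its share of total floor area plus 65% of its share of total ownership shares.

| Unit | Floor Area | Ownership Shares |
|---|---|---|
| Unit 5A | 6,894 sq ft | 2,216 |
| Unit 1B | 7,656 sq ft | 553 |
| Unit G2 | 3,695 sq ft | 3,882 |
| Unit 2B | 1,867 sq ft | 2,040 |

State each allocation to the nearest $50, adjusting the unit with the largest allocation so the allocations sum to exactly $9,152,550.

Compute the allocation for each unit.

Unit 5A: $2,614,950 · Unit 1B: $1,597,950 · Unit G2: $3,245,850 · Unit 2B: $1,693,800

Totals — floor area 20,112, ownership shares 8,691.
Blended shares (35% floor area + 65% ownership shares): Unit 5A 0.2857; Unit 1B 0.1746; Unit G2 0.3546; Unit 2B 0.1851.
Unrounded shares: Unit 5A 2,614,955.09; Unit 1B 1,597,969.03; Unit G2 3,245,835.03; Unit 2B 1,693,790.84.
At nearest $50: Unit 5A $2,614,950; Unit 1B $1,597,950; Unit G2 $3,245,850; Unit 2B $1,693,800. Sum = $9,152,550.
No rounding difference to absorb.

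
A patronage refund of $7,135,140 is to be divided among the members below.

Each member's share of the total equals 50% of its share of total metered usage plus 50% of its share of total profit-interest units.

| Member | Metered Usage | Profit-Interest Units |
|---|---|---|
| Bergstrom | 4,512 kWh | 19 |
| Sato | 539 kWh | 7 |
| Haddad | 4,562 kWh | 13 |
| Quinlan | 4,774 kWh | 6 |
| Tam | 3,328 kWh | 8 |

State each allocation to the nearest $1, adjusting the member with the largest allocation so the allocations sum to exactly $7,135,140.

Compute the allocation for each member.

Totals — metered usage 17,715, profit-interest units 53.
Blended shares (50% metered usage + 50% profit-interest units): Bergstrom 0.3066; Sato 0.0813; Haddad 0.2514; Quinlan 0.1913; Tam 0.1694.
Unrounded shares: Bergstrom 2,187,598.15; Sato 579,736.06; Haddad 1,793,791.65; Quinlan 1,365,297.20; Tam 1,208,716.94.
After rounding ($1): Bergstrom $2,187,598; Sato $579,736; Haddad $1,793,792; Quinlan $1,365,297; Tam $1,208,717. Sum = $7,135,140.
Sum already equals the total — no adjustment.

Bergstrom: $2,187,598 · Sato: $579,736 · Haddad: $1,793,792 · Quinlan: $1,365,297 · Tam: $1,208,717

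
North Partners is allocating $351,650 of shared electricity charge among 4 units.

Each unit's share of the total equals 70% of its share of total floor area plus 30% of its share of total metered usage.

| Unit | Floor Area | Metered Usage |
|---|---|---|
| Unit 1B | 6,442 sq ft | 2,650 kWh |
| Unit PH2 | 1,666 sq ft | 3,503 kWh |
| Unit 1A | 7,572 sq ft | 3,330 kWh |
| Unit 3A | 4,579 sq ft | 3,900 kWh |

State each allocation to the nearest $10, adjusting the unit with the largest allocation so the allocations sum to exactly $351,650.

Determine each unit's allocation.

Unit 1B: $99,160; Unit PH2: $47,860; Unit 1A: $118,250; Unit 3A: $86,380

Totals — floor area 20,259, metered usage 13,383.
Blended shares (70% floor area + 30% metered usage): Unit 1B 0.2820; Unit PH2 0.1361; Unit 1A 0.3363; Unit 3A 0.2456.
Raw shares: Unit 1B 99,162.21; Unit PH2 47,855.88; Unit 1A 118,252.44; Unit 3A 86,379.46.
At nearest $10: Unit 1B $99,160; Unit PH2 $47,860; Unit 1A $118,250; Unit 3A $86,380. Sum = $351,650.
No rounding difference to absorb.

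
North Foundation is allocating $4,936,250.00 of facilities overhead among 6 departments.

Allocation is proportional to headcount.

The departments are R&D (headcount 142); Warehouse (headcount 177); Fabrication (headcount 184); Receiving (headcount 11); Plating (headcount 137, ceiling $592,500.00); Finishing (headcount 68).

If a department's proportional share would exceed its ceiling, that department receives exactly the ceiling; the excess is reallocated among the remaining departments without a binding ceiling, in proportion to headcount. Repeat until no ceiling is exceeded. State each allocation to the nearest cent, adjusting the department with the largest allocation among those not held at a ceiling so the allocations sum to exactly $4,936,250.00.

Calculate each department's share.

Combined headcount = 719.
Pro-rata shares before constraints: R&D 974,892.2114; Warehouse 1,215,182.5452; Fabrication 1,263,240.6120; Receiving 75,519.8192; Plating 940,565.0209; Finishing 466,849.7914.
Cap binds for Plating ($592,500.00); residual $4,343,750.00 reallocated over remaining headcount 582.
Remaining shares: R&D 1,059,815.2921 → $1,059,815.29; Warehouse 1,321,037.3711 → $1,321,037.37; Fabrication 1,373,281.7869 → $1,373,281.79; Receiving 82,098.3677 → $82,098.37; Finishing 507,517.1821 → $507,517.18.

R&D: $1,059,815.29; Warehouse: $1,321,037.37; Fabrication: $1,373,281.79; Receiving: $82,098.37; Plating: $592,500.00; Finishing: $507,517.18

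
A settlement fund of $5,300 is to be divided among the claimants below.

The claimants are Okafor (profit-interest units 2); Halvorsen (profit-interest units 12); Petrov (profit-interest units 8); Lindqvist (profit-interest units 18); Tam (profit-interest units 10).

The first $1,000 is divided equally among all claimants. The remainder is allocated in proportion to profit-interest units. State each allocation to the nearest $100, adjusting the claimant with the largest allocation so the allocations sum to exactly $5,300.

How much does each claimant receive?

First tranche $1,000 split equally: $200 each.
Remainder $4,300 by profit-interest units (total 50): Okafor 172.00 → $200; Halvorsen 1,032.00 → $1,000; Petrov 688.00 → $700; Lindqvist 1,548.00 → $1,500; Tam 860.00 → $900.
Totals: Okafor $200 + $200 = $400; Halvorsen $200 + $1,000 = $1,200; Petrov $200 + $700 = $900; Lindqvist $200 + $1,500 = $1,700; Tam $200 + $900 = $1,100.

Okafor: $400; Halvorsen: $1,200; Petrov: $900; Lindqvist: $1,700; Tam: $1,100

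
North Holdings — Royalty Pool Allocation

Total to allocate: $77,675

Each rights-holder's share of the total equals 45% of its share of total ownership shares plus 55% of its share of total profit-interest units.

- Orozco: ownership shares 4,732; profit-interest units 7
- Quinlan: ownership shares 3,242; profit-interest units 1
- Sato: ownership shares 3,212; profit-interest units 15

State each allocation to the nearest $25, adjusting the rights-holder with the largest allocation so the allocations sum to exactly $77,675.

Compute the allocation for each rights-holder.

Orozco: $27,800 | Quinlan: $12,000 | Sato: $37,875

Totals — ownership shares 11,186, profit-interest units 23.
Blended shares (45% ownership shares + 55% profit-interest units): Orozco 0.3578; Quinlan 0.1543; Sato 0.4879.
Raw shares: Orozco 27,788.56; Quinlan 11,987.97; Sato 37,898.47.
Rounded to nearest $25: Orozco $27,800; Quinlan $12,000; Sato $37,900. Sum = $77,700.
Difference $77,675 − $77,700 = −$25 applied to largest allocation (Sato): Sato becomes $37,875.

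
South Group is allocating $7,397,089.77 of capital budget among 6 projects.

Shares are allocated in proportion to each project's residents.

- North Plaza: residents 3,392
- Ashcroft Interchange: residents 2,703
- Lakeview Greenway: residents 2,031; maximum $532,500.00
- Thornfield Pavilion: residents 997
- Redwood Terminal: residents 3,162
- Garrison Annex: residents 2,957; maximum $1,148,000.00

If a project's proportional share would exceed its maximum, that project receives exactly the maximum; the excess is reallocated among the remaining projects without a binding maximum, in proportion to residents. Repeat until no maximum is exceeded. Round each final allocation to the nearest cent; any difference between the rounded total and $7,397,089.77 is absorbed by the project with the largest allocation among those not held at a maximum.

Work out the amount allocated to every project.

North Plaza: $1,891,034.96 | Ashcroft Interchange: $1,506,918.49 | Lakeview Greenway: $532,500.00 | Thornfield Pavilion: $555,826.02 | Redwood Terminal: $1,762,810.30 | Garrison Annex: $1,148,000.00

Total residents = 15,242.
Unconstrained shares: North Plaza 1,646,170.3516; Ashcroft Interchange 1,311,791.9990; Lakeview Greenway 985,663.9104; Thornfield Pavilion 483,853.7266; Redwood Terminal 1,534,549.1309; Garrison Annex 1,435,060.6515.
Cap binds for Lakeview Greenway ($532,500.00), Garrison Annex ($1,148,000.00); balance $5,716,589.77 reallocated over remaining residents 10,254.
Redistributed shares: North Plaza 1,891,034.9620 → $1,891,034.96; Ashcroft Interchange 1,506,918.4853 → $1,506,918.49; Thornfield Pavilion 555,826.0192 → $555,826.02; Redwood Terminal 1,762,810.3036 → $1,762,810.30.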